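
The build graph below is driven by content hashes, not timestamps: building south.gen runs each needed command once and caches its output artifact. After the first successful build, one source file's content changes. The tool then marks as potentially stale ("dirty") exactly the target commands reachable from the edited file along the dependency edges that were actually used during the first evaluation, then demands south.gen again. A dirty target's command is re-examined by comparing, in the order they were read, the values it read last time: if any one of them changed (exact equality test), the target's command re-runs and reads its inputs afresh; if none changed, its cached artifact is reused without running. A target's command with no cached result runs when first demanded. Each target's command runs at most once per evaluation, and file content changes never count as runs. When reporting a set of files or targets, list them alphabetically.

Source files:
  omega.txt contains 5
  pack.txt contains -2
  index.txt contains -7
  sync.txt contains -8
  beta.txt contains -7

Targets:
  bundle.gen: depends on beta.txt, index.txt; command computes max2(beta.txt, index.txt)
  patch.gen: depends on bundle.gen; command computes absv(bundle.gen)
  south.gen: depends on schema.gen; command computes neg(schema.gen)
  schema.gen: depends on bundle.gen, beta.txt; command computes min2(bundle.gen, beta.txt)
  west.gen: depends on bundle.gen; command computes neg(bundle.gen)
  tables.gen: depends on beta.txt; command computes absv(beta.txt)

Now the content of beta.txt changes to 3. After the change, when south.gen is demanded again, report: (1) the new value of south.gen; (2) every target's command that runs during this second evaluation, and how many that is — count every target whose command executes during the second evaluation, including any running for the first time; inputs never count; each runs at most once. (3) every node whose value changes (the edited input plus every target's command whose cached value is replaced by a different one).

Initial pass — values computed on the first demand:
  bundle.gen = max2(-7, -7) = -7
  schema.gen = min2(-7, -7) = -7
  south.gen = neg(-7) = 7

Second demand — change propagation:
  bundle.gen: re-runs because beta.txt -7->3; new result 3.
  schema.gen: re-runs because bundle.gen -7->3; beta.txt -7->3; new result 3.
  south.gen: re-runs because schema.gen -7->3; new result -3.

south.gen now evaluates to -3.
Run set: bundle.gen, schema.gen, south.gen (3 run).
Changed values: beta.txt, bundle.gen, schema.gen, south.gen.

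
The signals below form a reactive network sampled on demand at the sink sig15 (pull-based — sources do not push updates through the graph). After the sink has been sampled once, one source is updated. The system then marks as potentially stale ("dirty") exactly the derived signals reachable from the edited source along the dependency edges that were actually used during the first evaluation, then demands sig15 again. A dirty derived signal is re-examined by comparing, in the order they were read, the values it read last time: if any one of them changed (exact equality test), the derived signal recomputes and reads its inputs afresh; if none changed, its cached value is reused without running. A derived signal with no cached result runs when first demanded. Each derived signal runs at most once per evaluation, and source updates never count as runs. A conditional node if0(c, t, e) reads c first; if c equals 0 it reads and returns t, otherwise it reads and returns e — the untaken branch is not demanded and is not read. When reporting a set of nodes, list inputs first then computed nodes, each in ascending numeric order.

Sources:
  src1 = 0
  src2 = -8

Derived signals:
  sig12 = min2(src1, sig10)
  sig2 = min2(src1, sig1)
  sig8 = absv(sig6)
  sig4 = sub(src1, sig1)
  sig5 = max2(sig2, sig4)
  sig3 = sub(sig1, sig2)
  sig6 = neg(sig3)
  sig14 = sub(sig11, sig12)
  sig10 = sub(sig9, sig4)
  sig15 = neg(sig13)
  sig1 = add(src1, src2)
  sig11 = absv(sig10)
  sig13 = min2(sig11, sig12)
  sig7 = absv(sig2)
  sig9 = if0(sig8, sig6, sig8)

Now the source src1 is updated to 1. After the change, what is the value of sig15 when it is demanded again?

Initial pass — values computed on the first demand:
  sig1 = add(0, -8) = -8
  sig2 = min2(0, -8) = -8
  sig3 = sub(-8, -8) = 0
  sig4 = sub(0, -8) = 8
  sig6 = neg(0) = 0
  sig8 = absv(0) = 0
  sig9 = if0(sig8=0 -> then branch sig6) = 0
  sig10 = sub(0, 8) = -8
  sig11 = absv(-8) = 8
  sig12 = min2(0, -8) = -8
  sig13 = min2(8, -8) = -8
  sig15 = neg(-8) = 8

Second demand — change propagation:
  sig1: re-runs because src1 0->1; new result -7.
  sig2: re-runs because src1 0->1; sig1 -8->-7; new result -7.
  sig3: re-runs because sig1 -8->-7; sig2 -8->-7; new result 0 (unchanged).
  sig4: re-runs because src1 0->1; sig1 -8->-7; new result 8 (unchanged).
  sig6: re-examined; everything it read last time is the same (sig3 unchanged) — cache 0 kept, no run.
  sig8: re-examined; everything it read last time is the same (sig6 unchanged) — cache 0 kept, no run.
  sig9: re-examined; everything it read last time is the same (sig8 unchanged, sig6 unchanged) — cache 0 kept, no run.
  sig10: re-examined; everything it read last time is the same (sig9 unchanged, sig4 unchanged) — cache -8 kept, no run.
  sig11: re-examined; everything it read last time is the same (sig10 unchanged) — cache 8 kept, no run.
  sig12: re-runs because src1 0->1; new result -8 (unchanged).
  sig13: re-examined; everything it read last time is the same (sig11 unchanged, sig12 unchanged) — cache -8 kept, no run.
  sig15: re-examined; everything it read last time is the same (sig13 unchanged) — cache 8 kept, no run.

The important point: at sig6 every value read last time is unchanged, so the dirty flag clears without a run.

sig15 now evaluates to 8.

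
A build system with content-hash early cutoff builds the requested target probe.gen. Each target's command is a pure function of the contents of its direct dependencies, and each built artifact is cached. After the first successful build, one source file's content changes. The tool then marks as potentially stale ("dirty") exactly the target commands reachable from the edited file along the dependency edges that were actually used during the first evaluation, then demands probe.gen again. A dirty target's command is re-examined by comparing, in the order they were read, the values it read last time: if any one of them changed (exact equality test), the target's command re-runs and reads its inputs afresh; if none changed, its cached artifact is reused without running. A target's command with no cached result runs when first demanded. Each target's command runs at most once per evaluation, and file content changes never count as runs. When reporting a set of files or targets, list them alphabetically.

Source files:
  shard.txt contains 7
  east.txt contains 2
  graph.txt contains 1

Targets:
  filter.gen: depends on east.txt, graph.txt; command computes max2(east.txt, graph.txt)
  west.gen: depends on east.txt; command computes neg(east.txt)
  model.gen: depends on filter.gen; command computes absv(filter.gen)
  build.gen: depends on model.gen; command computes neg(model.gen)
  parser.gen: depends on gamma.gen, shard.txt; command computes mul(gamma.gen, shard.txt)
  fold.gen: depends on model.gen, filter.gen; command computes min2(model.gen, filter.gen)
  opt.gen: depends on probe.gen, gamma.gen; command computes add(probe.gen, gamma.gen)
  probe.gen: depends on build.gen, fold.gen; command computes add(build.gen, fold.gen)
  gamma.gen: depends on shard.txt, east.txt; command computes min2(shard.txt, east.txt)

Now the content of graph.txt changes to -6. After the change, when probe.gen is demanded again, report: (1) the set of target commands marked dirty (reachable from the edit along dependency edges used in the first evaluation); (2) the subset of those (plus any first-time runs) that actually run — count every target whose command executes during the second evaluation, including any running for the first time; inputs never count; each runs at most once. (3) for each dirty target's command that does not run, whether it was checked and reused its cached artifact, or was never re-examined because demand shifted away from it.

First evaluation (everything demanded from the output):
  filter.gen = max2(2, 1) = 2
  model.gen = absv(2) = 2
  build.gen = neg(2) = -2
  fold.gen = min2(2, 2) = 2
  probe.gen = add(-2, 2) = 0

Propagation after the edit:
  filter.gen: runs — graph.txt 1->-6; result 2 (same value as before).
  model.gen: checked — values it read are unchanged (filter.gen unchanged); reused cached 2 without running.
  build.gen: checked — values it read are unchanged (model.gen unchanged); reused cached -2 without running.
  fold.gen: checked — values it read are unchanged (model.gen unchanged, filter.gen unchanged); reused cached 2 without running.
  probe.gen: checked — values it read are unchanged (build.gen unchanged, fold.gen unchanged); reused cached 0 without running.

Key observation: the change is absorbed at filter.gen — it re-runs but produces the same value, and the output's value is unchanged.

Marked dirty: build.gen, filter.gen, fold.gen, model.gen, probe.gen.
Target commands that run: filter.gen — 1 in total.
Checked but reused from cache: build.gen, fold.gen, model.gen, probe.gen.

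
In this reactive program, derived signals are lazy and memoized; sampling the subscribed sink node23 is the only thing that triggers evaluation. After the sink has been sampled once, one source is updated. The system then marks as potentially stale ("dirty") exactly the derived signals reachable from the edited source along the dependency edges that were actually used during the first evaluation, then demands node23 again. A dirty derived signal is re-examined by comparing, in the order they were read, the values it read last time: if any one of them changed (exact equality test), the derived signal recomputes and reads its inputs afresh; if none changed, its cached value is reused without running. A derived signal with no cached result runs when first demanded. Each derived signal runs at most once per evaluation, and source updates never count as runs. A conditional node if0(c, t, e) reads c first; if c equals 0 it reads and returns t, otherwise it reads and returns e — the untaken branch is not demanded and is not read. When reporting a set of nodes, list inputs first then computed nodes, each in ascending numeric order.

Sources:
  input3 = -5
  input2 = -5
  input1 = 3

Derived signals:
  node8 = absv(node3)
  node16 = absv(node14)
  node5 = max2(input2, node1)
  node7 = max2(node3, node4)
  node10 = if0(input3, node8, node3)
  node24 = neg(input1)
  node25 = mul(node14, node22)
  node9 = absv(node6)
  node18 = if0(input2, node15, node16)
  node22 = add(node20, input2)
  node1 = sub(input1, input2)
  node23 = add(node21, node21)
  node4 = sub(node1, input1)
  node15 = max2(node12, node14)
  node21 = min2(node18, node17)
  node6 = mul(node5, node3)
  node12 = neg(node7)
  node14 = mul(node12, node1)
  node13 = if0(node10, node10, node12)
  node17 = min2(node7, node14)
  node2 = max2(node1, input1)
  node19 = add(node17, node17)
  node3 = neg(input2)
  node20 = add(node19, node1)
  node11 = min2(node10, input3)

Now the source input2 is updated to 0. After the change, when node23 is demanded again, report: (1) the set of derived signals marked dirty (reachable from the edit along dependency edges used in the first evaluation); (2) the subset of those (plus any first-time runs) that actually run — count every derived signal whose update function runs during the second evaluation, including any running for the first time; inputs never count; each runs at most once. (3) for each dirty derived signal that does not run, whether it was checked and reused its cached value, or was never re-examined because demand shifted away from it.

The edit dirties: node1, node3, node4, node7, node12, node14, node16, node17, node18, node21, node23.
11 derived signals run: node1, node3, node4, node7, node12, node14, node15, node17, node18, node21, node23.
Unvisited dirty nodes (no longer demanded): node16.
Note the branch switch — demand abandons node16, which is never re-examined.

First demand of the output computes:
  node1 = sub(3, -5) = 8
  node3 = neg(-5) = 5
  node4 = sub(8, 3) = 5
  node7 = max2(5, 5) = 5
  node12 = neg(5) = -5
  node14 = mul(-5, 8) = -40
  node16 = absv(-40) = 40
  node17 = min2(5, -40) = -40
  node18 = if0(input2=-5 -> else branch node16) = 40
  node21 = min2(40, -40) = -40
  node23 = add(-40, -40) = -80

After the edit, cleaning proceeds:
  node1: a read changed (input2 -5->0) — executes, giving 3.
  node3: a read changed (input2 -5->0) — executes, giving 0.
  node4: a read changed (node1 8->3) — executes, giving 0.
  node7: a read changed (node3 5->0; node4 5->0) — executes, giving 0.
  node12: a read changed (node7 5->0) — executes, giving 0.
  node14: a read changed (node12 -5->0; node1 8->3) — executes, giving 0.
  node15: had never run; runs now, result 0.
  node16: stays stale; no demand reaches it after the flip.
  node17: a read changed (node7 5->0; node14 -40->0) — executes, giving 0.
  node18: a read changed (input2 -5->0) — executes, giving 0.
  node21: a read changed (node18 40->0; node17 -40->0) — executes, giving 0.
  node23: a read changed (node21 -40->0; node21 -40->0) — executes, giving 0.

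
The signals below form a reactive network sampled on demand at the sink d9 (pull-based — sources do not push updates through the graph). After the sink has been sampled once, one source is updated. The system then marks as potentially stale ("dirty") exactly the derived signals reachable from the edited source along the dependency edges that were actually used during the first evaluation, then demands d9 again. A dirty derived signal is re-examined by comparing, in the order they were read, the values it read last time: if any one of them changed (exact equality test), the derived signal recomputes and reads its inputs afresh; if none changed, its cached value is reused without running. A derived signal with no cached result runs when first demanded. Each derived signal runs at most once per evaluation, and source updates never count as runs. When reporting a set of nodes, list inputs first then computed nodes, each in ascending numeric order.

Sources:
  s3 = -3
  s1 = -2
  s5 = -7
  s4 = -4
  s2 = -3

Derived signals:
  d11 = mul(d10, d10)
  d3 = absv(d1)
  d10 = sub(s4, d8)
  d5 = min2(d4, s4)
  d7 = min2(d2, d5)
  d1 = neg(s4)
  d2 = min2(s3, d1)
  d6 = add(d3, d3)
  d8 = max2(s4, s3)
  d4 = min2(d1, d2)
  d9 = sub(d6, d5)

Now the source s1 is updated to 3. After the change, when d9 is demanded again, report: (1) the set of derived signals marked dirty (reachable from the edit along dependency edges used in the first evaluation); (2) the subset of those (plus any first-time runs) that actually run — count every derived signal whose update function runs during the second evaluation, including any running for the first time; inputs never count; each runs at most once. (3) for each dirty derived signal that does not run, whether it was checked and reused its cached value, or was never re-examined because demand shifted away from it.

Initial pass — values computed on the first demand:
  d1 = neg(-4) = 4
  d2 = min2(-3, 4) = -3
  d3 = absv(4) = 4
  d4 = min2(4, -3) = -3
  d5 = min2(-3, -4) = -4
  d6 = add(4, 4) = 8
  d9 = sub(8, -4) = 12

Second demand — change propagation:
  no demanded computation ever read s1, so the edit dirties nothing and nothing runs.

The important point: nothing the output needs ever reads s1, so the edit is invisible to it.

Dirty set: none.
Run set: none (0 run).
All dirty derived signals ended up running.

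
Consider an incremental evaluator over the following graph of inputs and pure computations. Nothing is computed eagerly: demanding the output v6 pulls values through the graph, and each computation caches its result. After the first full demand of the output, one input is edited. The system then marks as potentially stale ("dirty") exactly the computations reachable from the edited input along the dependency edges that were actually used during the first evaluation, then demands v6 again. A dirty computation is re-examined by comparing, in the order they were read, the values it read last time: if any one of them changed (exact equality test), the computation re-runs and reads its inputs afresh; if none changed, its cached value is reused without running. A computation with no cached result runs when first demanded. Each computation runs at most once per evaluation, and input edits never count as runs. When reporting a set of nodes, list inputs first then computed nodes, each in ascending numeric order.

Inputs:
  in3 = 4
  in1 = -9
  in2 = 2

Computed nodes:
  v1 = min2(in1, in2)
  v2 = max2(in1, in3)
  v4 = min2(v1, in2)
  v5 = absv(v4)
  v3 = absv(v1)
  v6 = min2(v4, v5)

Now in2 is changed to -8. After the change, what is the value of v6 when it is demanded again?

Initial pass — values computed on the first demand:
  v1 = min2(-9, 2) = -9
  v4 = min2(-9, 2) = -9
  v5 = absv(-9) = 9
  v6 = min2(-9, 9) = -9

Second demand — change propagation:
  v1: re-runs because in2 2->-8; new result -9 (unchanged).
  v4: re-runs because in2 2->-8; new result -9 (unchanged).
  v5: re-examined; everything it read last time is the same (v4 unchanged) — cache 9 kept, no run.
  v6: re-examined; everything it read last time is the same (v4 unchanged, v5 unchanged) — cache -9 kept, no run.

The important point: at v5 every value read last time is unchanged, so the dirty flag clears without a run.

v6 now evaluates to -9.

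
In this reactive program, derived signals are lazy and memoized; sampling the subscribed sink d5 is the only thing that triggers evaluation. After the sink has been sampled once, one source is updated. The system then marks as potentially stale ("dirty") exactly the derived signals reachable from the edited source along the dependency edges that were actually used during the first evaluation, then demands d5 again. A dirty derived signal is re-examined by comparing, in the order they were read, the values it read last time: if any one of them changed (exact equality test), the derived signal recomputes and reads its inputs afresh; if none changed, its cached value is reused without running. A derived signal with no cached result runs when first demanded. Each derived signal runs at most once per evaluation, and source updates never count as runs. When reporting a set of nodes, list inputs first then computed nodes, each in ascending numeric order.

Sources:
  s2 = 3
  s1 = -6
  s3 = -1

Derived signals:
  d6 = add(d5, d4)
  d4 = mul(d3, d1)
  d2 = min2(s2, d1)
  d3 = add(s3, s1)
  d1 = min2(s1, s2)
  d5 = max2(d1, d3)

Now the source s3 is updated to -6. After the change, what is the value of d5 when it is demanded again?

First demand of the output computes:
  d1 = min2(-6, 3) = -6
  d3 = add(-1, -6) = -7
  d5 = max2(-6, -7) = -6

After the edit, cleaning proceeds:
  d3: a read changed (s3 -1->-6) — executes, giving -12.
  d5: a read changed (d3 -7->-12) — executes, giving -6 — identical to its old value.

Demanding d5 again yields -6.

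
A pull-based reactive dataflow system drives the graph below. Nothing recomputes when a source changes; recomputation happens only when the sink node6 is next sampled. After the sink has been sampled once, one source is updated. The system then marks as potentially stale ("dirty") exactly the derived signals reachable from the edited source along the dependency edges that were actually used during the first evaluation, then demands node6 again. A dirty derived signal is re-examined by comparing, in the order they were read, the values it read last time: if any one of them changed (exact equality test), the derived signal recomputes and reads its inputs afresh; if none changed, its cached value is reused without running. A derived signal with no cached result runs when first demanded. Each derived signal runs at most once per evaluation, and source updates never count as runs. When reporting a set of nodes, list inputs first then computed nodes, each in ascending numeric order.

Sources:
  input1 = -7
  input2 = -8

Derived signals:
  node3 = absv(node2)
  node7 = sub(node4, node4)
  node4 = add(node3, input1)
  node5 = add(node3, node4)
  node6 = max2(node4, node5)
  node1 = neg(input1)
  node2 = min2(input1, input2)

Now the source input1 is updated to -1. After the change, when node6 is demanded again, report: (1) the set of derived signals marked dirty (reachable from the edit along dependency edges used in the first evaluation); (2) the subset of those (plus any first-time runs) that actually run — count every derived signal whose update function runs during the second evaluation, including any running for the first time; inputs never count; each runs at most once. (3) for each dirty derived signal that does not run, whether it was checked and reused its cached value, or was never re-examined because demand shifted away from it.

Marked dirty: node2, node3, node4, node5, node6.
Derived signals that run: node2, node4, node5, node6 — 4 in total.
Checked but reused from cache: node3.
Key observation: the cutoff stops propagation at node3 — its inputs' values are unchanged, so it reuses its cache.

First evaluation (everything demanded from the output):
  node2 = min2(-7, -8) = -8
  node3 = absv(-8) = 8
  node4 = add(8, -7) = 1
  node5 = add(8, 1) = 9
  node6 = max2(1, 9) = 9

Propagation after the edit:
  node2: runs — input1 -7->-1; result -8 (same value as before).
  node3: checked — values it read are unchanged (node2 unchanged); reused cached 8 without running.
  node4: runs — input1 -7->-1; result 7.
  node5: runs — node4 1->7; result 15.
  node6: runs — node4 1->7; node5 9->15; result 15.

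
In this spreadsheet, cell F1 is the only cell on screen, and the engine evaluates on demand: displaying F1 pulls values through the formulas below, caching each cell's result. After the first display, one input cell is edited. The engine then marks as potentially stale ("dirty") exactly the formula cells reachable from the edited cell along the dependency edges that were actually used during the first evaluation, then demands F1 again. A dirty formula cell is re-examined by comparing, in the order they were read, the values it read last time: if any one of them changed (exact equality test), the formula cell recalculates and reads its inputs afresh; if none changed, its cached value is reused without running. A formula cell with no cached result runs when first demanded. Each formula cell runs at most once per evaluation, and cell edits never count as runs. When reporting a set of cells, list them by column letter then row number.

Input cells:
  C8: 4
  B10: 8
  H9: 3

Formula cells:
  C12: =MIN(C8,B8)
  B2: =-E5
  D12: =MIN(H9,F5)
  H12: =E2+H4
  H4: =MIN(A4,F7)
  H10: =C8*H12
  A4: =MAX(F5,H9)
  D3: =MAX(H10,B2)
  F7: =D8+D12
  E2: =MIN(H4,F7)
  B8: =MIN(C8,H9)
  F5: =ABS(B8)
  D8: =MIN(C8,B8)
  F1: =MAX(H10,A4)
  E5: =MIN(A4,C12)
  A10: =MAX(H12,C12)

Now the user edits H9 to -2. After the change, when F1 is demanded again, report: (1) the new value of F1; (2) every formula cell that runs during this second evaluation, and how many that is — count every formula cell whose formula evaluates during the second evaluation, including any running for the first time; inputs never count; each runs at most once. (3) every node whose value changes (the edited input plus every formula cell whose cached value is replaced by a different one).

Initial pass — values computed on the first demand:
  B8 = MIN(4, 3) = 3
  D8 = MIN(4, 3) = 3
  F5 = ABS(3) = 3
  A4 = MAX(3, 3) = 3
  D12 = MIN(3, 3) = 3
  F7 = 3 + 3 = 6
  H4 = MIN(3, 6) = 3
  E2 = MIN(3, 6) = 3
  H12 = 3 + 3 = 6
  H10 = 4 * 6 = 24
  F1 = MAX(24, 3) = 24

Second demand — change propagation:
  B8: re-runs because H9 3->-2; new result -2.
  D8: re-runs because B8 3->-2; new result -2.
  F5: re-runs because B8 3->-2; new result 2.
  A4: re-runs because F5 3->2; H9 3->-2; new result 2.
  D12: re-runs because H9 3->-2; F5 3->2; new result -2.
  F7: re-runs because D8 3->-2; D12 3->-2; new result -4.
  H4: re-runs because A4 3->2; F7 6->-4; new result -4.
  E2: re-runs because H4 3->-4; F7 6->-4; new result -4.
  H12: re-runs because E2 3->-4; H4 3->-4; new result -8.
  H10: re-runs because H12 6->-8; new result -32.
  F1: re-runs because H10 24->-32; A4 3->2; new result 2.

F1 now evaluates to 2.
Run set: A4, B8, D8, D12, E2, F1, F5, F7, H4, H10, H12 (11 run).
Changed values: A4, B8, D8, D12, E2, F1, F5, F7, H4, H9, H10, H12.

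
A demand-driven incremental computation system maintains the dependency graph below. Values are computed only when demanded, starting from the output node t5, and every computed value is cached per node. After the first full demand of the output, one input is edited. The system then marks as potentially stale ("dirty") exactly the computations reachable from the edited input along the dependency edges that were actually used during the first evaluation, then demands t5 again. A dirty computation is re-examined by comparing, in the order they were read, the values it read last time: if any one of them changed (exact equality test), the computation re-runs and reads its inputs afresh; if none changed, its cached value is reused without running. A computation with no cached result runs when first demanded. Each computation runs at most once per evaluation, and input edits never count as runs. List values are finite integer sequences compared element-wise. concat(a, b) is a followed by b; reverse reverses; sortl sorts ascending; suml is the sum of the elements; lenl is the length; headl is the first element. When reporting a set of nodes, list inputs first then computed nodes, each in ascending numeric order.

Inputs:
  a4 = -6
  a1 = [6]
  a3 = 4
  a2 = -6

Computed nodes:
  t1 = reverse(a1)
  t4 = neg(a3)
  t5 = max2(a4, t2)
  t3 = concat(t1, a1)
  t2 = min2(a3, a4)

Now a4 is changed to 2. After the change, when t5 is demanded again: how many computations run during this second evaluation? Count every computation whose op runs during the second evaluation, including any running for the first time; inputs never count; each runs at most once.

First evaluation (everything demanded from the output):
  t2 = min2(4, -6) = -6
  t5 = max2(-6, -6) = -6

Propagation after the edit:
  t2: runs — a4 -6->2; result 2.
  t5: runs — a4 -6->2; t2 -6->2; result 2.

Computations that run: t2, t5 — 2 in total.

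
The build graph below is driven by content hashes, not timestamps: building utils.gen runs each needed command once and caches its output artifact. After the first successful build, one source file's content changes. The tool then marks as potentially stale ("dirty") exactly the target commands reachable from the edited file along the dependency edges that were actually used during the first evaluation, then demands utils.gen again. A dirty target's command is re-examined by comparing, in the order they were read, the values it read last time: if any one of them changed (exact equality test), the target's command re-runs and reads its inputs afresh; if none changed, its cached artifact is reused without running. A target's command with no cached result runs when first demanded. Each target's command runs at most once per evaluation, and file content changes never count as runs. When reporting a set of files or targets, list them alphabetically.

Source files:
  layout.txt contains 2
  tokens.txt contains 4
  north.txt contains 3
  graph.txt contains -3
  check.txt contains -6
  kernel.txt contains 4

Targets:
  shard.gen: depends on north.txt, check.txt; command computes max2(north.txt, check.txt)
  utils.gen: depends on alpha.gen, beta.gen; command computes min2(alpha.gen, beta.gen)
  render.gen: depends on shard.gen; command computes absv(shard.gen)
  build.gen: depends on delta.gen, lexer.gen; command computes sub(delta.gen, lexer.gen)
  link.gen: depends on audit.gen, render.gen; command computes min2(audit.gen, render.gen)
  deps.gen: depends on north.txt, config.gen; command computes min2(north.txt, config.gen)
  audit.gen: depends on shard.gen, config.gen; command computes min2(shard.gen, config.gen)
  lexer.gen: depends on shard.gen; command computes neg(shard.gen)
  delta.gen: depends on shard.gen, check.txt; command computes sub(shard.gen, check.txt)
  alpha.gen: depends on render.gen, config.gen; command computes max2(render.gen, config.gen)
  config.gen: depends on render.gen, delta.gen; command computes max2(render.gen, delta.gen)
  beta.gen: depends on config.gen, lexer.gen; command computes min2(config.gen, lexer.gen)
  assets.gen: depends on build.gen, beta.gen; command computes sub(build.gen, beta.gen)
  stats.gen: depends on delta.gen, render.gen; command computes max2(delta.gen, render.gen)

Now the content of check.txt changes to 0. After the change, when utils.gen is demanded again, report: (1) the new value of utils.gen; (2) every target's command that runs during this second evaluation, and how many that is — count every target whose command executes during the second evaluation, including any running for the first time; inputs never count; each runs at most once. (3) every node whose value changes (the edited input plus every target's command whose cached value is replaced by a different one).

utils.gen now evaluates to -3.
Run set: alpha.gen, beta.gen, config.gen, delta.gen, shard.gen, utils.gen (6 run).
Changed values: alpha.gen, check.txt, config.gen, delta.gen.
The important point: at render.gen every value read last time is unchanged, so the dirty flag clears without a run.

Initial pass — values computed on the first demand:
  shard.gen = max2(3, -6) = 3
  delta.gen = sub(3, -6) = 9
  lexer.gen = neg(3) = -3
  render.gen = absv(3) = 3
  config.gen = max2(3, 9) = 9
  alpha.gen = max2(3, 9) = 9
  beta.gen = min2(9, -3) = -3
  utils.gen = min2(9, -3) = -3

Second demand — change propagation:
  shard.gen: re-runs because check.txt -6->0; new result 3 (unchanged).
  delta.gen: re-runs because check.txt -6->0; new result 3.
  lexer.gen: re-examined; everything it read last time is the same (shard.gen unchanged) — cache -3 kept, no run.
  render.gen: re-examined; everything it read last time is the same (shard.gen unchanged) — cache 3 kept, no run.
  config.gen: re-runs because delta.gen 9->3; new result 3.
  alpha.gen: re-runs because config.gen 9->3; new result 3.
  beta.gen: re-runs because config.gen 9->3; new result -3 (unchanged).
  utils.gen: re-runs because alpha.gen 9->3; new result -3 (unchanged).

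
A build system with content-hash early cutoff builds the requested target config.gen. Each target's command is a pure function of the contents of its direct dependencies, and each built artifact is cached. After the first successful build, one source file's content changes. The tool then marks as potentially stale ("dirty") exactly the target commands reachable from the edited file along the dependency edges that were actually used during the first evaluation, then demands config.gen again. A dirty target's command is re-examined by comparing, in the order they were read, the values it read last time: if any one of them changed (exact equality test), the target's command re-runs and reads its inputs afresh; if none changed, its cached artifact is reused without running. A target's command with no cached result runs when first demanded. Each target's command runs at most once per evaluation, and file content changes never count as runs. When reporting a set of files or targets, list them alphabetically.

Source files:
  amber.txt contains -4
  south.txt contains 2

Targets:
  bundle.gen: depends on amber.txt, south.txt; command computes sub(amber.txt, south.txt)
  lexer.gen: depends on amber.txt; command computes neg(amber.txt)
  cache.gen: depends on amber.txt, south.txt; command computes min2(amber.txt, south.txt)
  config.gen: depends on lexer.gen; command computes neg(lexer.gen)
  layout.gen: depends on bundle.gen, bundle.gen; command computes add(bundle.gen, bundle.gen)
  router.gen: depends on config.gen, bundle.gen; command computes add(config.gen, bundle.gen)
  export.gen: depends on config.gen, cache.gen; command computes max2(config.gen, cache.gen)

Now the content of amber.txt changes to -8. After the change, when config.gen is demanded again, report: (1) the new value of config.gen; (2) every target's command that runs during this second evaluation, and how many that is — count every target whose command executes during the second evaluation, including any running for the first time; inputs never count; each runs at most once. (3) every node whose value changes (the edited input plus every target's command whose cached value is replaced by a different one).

New value of config.gen: -8.
Target commands that run: config.gen, lexer.gen — 2 in total.
Values that change: amber.txt, config.gen, lexer.gen.

First evaluation (everything demanded from the output):
  lexer.gen = neg(-4) = 4
  config.gen = neg(4) = -4

Propagation after the edit:
  lexer.gen: runs — amber.txt -4->-8; result 8.
  config.gen: runs — lexer.gen 4->8; result -8.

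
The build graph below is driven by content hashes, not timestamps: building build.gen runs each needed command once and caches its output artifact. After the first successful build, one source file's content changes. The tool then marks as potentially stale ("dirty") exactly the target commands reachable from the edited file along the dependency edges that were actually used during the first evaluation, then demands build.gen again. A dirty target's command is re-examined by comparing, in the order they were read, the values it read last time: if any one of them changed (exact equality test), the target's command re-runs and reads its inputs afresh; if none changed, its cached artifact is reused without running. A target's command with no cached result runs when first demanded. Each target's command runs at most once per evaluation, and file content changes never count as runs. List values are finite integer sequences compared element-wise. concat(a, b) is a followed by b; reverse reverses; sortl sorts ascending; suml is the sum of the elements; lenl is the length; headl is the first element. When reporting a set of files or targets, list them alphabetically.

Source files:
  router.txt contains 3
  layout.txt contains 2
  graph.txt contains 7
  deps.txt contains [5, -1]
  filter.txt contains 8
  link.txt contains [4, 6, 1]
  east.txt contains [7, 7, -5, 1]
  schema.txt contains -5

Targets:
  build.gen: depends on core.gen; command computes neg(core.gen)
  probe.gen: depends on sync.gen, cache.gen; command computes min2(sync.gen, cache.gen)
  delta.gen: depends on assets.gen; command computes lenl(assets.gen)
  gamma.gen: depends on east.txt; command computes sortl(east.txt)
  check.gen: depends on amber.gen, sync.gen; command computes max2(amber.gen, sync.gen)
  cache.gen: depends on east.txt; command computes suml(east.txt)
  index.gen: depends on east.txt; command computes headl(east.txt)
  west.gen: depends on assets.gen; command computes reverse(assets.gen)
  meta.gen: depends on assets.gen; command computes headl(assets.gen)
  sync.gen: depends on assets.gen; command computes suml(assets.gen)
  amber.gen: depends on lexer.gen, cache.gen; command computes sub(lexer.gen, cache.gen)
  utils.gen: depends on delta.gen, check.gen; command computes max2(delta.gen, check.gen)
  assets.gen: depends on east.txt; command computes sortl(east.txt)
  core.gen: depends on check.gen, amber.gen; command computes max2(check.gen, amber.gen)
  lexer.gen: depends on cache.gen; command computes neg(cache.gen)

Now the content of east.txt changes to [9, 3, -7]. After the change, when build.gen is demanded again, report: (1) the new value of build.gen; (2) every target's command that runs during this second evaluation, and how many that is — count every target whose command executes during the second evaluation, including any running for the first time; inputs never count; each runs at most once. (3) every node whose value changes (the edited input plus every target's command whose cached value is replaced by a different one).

build.gen now evaluates to -5.
Run set: amber.gen, assets.gen, build.gen, cache.gen, check.gen, core.gen, lexer.gen, sync.gen (8 run).
Changed values: amber.gen, assets.gen, build.gen, cache.gen, check.gen, core.gen, east.txt, lexer.gen, sync.gen.

Initial pass — values computed on the first demand:
  assets.gen = sortl([7, 7, -5, 1]) = [-5, 1, 7, 7]
  cache.gen = suml([7, 7, -5, 1]) = 10
  lexer.gen = neg(10) = -10
  amber.gen = sub(-10, 10) = -20
  sync.gen = suml([-5, 1, 7, 7]) = 10
  check.gen = max2(-20, 10) = 10
  core.gen = max2(10, -20) = 10
  build.gen = neg(10) = -10

Second demand — change propagation:
  assets.gen: re-runs because east.txt [7, 7, -5, 1]->[9, 3, -7]; new result [-7, 3, 9].
  cache.gen: re-runs because east.txt [7, 7, -5, 1]->[9, 3, -7]; new result 5.
  lexer.gen: re-runs because cache.gen 10->5; new result -5.
  amber.gen: re-runs because lexer.gen -10->-5; cache.gen 10->5; new result -10.
  sync.gen: re-runs because assets.gen [-5, 1, 7, 7]->[-7, 3, 9]; new result 5.
  check.gen: re-runs because amber.gen -20->-10; sync.gen 10->5; new result 5.
  core.gen: re-runs because check.gen 10->5; amber.gen -20->-10; new result 5.
  build.gen: re-runs because core.gen 10->5; new result -5.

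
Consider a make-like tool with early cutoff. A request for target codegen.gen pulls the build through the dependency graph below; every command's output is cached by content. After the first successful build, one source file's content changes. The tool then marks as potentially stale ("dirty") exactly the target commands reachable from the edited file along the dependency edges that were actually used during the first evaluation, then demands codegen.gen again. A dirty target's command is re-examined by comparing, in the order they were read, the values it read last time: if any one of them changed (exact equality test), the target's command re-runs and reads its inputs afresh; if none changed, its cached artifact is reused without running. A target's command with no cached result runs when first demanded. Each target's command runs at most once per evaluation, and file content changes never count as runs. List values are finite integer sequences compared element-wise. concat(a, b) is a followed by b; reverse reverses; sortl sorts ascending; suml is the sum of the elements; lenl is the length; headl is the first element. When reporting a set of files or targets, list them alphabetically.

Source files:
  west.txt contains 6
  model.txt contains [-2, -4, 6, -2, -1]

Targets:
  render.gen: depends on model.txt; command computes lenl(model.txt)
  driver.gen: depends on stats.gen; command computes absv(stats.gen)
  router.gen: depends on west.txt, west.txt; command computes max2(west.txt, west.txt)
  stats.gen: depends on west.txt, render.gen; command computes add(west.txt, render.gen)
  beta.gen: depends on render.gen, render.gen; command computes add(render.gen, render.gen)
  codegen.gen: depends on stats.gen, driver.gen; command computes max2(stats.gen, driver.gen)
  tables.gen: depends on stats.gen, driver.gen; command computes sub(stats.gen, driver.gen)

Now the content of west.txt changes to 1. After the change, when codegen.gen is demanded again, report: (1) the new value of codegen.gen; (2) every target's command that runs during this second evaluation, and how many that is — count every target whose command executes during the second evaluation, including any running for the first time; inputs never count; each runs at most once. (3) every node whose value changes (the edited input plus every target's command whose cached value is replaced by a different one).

First demand of the output computes:
  render.gen = lenl([-2, -4, 6, -2, -1]) = 5
  stats.gen = add(6, 5) = 11
  driver.gen = absv(11) = 11
  codegen.gen = max2(11, 11) = 11

After the edit, cleaning proceeds:
  stats.gen: a read changed (west.txt 6->1) — executes, giving 6.
  driver.gen: a read changed (stats.gen 11->6) — executes, giving 6.
  codegen.gen: a read changed (stats.gen 11->6; driver.gen 11->6) — executes, giving 6.

Demanding codegen.gen again yields 6.
3 target commands run: codegen.gen, driver.gen, stats.gen.
The nodes whose values change: codegen.gen, driver.gen, stats.gen, west.txt.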